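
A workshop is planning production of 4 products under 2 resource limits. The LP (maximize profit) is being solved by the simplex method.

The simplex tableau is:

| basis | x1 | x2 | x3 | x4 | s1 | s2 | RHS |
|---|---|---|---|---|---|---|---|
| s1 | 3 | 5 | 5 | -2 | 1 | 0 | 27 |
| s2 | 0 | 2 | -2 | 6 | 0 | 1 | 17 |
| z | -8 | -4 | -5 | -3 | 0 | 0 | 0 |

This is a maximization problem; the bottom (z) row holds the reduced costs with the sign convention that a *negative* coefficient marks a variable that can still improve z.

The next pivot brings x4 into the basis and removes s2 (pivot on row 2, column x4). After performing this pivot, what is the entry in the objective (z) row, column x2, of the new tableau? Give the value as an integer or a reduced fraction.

-3

Pivot element is row 2, column x4: 6.
Normalize row 2: new (row 2, x2) = 2/6 = 1/3.
z-row ← z-row − (-3)·(new row 2): -4 − (-3)·(1/3) = -3.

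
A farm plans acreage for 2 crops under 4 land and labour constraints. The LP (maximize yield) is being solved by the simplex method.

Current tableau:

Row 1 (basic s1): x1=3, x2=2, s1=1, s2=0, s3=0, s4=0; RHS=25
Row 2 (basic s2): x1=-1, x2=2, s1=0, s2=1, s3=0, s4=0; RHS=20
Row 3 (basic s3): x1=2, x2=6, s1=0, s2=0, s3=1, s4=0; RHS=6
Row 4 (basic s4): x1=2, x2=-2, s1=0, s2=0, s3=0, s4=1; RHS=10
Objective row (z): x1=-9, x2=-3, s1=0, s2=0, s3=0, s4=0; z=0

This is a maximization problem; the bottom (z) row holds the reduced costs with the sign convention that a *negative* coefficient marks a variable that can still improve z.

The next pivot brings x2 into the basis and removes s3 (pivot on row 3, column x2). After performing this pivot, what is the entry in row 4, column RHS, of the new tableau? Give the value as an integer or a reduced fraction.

12

Pivot element is row 3, column x2: 6.
Normalize row 3: new (row 3, RHS) = 6/6 = 1.
row 4 ← row 4 − (-2)·(new row 3): 10 − (-2)·1 = 12.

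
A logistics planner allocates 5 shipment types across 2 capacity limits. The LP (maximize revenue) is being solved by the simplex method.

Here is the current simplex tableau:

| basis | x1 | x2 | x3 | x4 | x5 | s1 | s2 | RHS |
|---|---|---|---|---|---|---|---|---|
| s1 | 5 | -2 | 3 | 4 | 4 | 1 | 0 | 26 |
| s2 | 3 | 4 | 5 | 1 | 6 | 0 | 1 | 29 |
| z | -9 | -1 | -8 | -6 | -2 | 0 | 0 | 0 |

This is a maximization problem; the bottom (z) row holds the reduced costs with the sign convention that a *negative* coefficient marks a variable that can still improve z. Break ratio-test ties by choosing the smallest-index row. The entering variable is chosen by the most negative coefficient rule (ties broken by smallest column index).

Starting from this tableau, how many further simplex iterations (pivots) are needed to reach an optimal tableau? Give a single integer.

3

pivot: x1 in, s1 out → z = 234/5
pivot: x2 in, s2 out → z = 1525/26
pivot: x4 in, x1 out → z = 59
No improving column remains; optimal.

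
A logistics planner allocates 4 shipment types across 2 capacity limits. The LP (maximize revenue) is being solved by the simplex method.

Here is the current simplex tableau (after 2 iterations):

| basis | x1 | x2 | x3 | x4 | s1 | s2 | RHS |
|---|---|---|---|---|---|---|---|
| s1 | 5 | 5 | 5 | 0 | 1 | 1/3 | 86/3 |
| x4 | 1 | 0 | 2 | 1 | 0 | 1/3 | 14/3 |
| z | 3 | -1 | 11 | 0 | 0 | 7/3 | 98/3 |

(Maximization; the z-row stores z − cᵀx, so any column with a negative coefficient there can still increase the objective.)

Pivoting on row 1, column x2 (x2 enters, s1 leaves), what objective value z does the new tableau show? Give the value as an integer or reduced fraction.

Minimum ratio for x2: (86/3)/5 = 86/15.
z changes by −(z-row coeff of x2)·ratio = −(-1)·(86/15) = 86/15.
New z = 98/3 + (86/15) = 192/5.

192/5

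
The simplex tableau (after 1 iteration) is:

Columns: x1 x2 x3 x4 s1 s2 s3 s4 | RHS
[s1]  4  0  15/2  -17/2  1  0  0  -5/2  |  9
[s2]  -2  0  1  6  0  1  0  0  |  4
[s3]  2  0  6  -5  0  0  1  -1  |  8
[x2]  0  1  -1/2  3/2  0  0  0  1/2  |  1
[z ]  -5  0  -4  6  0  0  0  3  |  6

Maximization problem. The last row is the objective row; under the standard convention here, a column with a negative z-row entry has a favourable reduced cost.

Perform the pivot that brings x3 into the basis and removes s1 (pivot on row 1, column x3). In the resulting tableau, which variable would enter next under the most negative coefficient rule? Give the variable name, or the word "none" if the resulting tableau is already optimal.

x1

Pivot element 15/2. New z-row = old z-row − (-4)·(row 1/(15/2)).
Updated z-row coefficients: x1: -43/15, x2: 0, x3: 0, x4: 22/15, s1: 8/15, s2: 0, s3: 0, s4: 5/3.
The most negative is -43/15 in column x1, so x1 would enter next.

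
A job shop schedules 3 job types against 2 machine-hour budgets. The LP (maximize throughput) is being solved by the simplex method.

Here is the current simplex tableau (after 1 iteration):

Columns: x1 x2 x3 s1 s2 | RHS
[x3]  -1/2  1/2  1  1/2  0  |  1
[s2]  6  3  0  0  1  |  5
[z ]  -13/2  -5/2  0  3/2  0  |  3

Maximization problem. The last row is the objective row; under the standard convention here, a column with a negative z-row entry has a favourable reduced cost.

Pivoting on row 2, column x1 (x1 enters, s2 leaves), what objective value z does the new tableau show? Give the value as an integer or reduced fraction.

101/12

Minimum ratio for x1: 5/6 = 5/6.
z changes by −(z-row coeff of x1)·ratio = −(-13/2)·(5/6) = 65/12.
New z = 3 + (65/12) = 101/12.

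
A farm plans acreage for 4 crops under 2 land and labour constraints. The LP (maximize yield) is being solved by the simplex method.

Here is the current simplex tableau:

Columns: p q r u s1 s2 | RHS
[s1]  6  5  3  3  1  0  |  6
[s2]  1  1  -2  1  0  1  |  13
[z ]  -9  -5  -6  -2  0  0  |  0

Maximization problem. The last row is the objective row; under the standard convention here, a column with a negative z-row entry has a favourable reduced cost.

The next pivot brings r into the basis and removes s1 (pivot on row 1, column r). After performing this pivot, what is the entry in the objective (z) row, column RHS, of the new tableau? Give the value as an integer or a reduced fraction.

12

Pivot element is row 1, column r: 3.
Normalize row 1: new (row 1, RHS) = 6/3 = 2.
z-row ← z-row − (-6)·(new row 1): 0 − (-6)·2 = 12.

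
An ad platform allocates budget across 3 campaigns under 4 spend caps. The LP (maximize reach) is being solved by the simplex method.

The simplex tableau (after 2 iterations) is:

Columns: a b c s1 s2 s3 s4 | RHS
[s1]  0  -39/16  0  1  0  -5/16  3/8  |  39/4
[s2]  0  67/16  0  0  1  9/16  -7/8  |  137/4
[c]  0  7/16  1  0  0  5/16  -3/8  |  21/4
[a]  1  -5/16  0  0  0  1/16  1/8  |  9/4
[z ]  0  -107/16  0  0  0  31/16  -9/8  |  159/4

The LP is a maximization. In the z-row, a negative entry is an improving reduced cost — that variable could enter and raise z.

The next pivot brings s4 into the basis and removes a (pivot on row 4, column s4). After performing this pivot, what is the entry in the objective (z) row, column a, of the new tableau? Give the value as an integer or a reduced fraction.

Pivot element is row 4, column s4: 1/8.
Normalize row 4: new (row 4, a) = 1/(1/8) = 8.
z-row ← z-row − (-9/8)·(new row 4): 0 − (-9/8)·8 = 9.

9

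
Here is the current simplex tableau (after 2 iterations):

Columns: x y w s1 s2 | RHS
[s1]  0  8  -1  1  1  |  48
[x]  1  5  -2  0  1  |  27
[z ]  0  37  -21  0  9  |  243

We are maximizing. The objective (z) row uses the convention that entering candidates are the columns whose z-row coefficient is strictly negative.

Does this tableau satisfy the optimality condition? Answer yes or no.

Column w has objective-row coefficient -21, which is negative; an improving pivot exists, so not yet optimal.

no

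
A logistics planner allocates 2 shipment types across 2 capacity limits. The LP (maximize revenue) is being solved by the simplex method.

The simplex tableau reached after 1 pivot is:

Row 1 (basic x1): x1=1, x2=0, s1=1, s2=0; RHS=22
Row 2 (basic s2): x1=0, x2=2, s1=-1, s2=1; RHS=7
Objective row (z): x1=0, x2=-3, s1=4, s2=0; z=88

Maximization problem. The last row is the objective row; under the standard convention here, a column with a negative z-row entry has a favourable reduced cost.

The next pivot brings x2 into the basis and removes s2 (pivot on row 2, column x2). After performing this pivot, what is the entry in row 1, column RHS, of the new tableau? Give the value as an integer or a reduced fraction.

22

Pivot element is row 2, column x2: 2.
Normalize row 2: new (row 2, RHS) = 7/2 = 7/2.
row 1 ← row 1 − 0·(new row 2): 22 − 0·(7/2) = 22.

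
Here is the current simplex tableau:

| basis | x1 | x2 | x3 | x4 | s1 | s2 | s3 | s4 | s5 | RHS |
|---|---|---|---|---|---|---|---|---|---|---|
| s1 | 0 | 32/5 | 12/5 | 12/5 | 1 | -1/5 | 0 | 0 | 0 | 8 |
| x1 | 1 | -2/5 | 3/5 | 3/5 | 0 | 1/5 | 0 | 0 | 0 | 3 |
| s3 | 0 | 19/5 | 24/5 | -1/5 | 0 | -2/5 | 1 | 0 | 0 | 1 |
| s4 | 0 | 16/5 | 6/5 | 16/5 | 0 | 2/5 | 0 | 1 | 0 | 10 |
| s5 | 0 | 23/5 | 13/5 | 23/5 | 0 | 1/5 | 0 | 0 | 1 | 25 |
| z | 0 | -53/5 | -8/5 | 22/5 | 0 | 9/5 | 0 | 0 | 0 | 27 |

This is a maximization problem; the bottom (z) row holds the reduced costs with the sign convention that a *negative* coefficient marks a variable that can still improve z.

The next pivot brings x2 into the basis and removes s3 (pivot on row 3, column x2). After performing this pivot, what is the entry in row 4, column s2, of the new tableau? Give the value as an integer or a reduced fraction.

14/19

Pivot element is row 3, column x2: 19/5.
Normalize row 3: new (row 3, s2) = (-2/5)/(19/5) = -2/19.
row 4 ← row 4 − (16/5)·(new row 3): 2/5 − (16/5)·(-2/19) = 14/19.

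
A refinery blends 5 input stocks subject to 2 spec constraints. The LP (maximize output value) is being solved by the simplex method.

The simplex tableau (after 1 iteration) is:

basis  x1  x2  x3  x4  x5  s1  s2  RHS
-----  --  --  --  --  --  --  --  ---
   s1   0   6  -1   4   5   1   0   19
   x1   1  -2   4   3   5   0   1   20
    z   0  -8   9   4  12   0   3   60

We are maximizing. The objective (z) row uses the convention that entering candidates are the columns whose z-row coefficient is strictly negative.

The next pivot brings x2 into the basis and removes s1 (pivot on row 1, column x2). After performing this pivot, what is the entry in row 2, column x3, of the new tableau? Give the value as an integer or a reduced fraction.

Pivot element is row 1, column x2: 6.
Normalize row 1: new (row 1, x3) = (-1)/6 = -1/6.
row 2 ← row 2 − (-2)·(new row 1): 4 − (-2)·(-1/6) = 11/3.

11/3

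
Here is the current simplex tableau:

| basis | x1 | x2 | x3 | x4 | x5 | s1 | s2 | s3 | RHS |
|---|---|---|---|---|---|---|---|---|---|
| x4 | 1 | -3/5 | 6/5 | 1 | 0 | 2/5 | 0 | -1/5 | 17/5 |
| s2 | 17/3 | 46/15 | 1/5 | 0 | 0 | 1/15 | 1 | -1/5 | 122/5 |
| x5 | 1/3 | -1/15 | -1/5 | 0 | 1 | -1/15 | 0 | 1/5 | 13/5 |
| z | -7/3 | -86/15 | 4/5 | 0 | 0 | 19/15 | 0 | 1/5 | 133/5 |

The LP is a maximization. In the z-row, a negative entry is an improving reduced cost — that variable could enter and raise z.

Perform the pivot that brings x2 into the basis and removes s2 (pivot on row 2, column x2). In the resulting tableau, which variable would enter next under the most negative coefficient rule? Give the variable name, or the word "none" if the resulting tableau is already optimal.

Pivot element 46/15. New z-row = old z-row − (-86/15)·(row 2/(46/15)).
Updated z-row coefficients: x1: 190/23, x2: 0, x3: 27/23, x4: 0, x5: 0, s1: 32/23, s2: 43/23, s3: -4/23.
The most negative is -4/23 in column s3, so s3 would enter next.

s3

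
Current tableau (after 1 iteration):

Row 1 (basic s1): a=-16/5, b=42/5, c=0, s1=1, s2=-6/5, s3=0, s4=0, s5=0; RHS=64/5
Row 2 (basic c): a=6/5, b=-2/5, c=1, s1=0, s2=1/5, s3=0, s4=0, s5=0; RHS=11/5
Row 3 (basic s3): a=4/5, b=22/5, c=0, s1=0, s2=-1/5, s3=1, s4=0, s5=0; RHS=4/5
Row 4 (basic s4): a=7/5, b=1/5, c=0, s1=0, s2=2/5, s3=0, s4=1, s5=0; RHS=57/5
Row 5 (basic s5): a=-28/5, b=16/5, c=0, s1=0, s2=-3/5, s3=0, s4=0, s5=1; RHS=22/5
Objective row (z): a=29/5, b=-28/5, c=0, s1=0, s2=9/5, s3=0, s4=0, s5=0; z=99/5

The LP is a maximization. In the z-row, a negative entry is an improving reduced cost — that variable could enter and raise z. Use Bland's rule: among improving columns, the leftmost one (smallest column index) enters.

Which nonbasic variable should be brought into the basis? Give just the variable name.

b

Objective-row coefficients: a: 29/5, b: -28/5, c: 0, s1: 0, s2: 9/5, s3: 0, s4: 0, s5: 0.
Improving columns: b. Bland's rule picks the smallest column index → b.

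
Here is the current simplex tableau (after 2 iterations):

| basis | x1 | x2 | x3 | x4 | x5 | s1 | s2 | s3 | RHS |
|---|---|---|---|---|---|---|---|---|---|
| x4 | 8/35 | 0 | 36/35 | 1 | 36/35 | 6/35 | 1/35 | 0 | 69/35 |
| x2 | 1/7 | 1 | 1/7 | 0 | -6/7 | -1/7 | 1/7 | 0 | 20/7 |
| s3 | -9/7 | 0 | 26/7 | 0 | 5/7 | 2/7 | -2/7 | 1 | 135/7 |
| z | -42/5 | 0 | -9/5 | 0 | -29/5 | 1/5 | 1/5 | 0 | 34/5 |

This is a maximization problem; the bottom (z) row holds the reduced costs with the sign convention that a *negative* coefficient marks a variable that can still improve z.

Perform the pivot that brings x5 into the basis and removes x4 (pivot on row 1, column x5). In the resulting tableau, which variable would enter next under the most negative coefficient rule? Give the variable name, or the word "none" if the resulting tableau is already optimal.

x1

Pivot element 36/35. New z-row = old z-row − (-29/5)·(row 1/(36/35)).
Updated z-row coefficients: x1: -64/9, x2: 0, x3: 4, x4: 203/36, x5: 0, s1: 7/6, s2: 13/36, s3: 0.
The most negative is -64/9 in column x1, so x1 would enter next.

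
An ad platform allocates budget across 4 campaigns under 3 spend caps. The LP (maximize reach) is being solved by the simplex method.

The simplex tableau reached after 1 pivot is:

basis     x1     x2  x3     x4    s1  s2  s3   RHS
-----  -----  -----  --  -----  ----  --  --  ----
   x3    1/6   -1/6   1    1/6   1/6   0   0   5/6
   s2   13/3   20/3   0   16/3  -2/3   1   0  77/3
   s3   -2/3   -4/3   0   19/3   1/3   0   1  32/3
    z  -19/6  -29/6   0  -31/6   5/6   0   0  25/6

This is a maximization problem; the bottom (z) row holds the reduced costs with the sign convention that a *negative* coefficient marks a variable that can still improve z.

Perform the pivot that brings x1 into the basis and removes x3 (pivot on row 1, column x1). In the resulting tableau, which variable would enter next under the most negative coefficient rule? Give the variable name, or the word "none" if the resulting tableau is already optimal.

x2

Pivot element 1/6. New z-row = old z-row − (-19/6)·(row 1/(1/6)).
Updated z-row coefficients: x1: 0, x2: -8, x3: 19, x4: -2, s1: 4, s2: 0, s3: 0.
The most negative is -8 in column x2, so x2 would enter next.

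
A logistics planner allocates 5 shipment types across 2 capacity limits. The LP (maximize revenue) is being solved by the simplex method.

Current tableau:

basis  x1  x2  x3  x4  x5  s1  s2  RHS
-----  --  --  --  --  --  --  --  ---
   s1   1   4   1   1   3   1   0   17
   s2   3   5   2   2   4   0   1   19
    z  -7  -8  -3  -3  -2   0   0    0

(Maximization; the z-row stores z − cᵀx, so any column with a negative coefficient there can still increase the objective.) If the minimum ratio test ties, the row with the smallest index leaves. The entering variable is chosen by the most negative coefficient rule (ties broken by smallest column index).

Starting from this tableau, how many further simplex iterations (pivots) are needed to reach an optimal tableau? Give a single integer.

pivot: x2 in, s2 out → z = 152/5
pivot: x1 in, x2 out → z = 133/3
No improving column remains; optimal.

2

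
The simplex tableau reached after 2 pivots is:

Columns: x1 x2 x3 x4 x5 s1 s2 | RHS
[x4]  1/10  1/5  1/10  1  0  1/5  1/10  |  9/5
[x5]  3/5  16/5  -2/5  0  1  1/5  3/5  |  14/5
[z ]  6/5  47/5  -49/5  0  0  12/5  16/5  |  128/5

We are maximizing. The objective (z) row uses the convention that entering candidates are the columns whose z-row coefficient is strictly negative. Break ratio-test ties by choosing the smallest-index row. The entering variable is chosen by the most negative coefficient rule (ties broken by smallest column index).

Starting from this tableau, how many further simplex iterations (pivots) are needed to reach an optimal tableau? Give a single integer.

pivot: x3 in, x4 out → z = 202
No improving column remains; optimal.

1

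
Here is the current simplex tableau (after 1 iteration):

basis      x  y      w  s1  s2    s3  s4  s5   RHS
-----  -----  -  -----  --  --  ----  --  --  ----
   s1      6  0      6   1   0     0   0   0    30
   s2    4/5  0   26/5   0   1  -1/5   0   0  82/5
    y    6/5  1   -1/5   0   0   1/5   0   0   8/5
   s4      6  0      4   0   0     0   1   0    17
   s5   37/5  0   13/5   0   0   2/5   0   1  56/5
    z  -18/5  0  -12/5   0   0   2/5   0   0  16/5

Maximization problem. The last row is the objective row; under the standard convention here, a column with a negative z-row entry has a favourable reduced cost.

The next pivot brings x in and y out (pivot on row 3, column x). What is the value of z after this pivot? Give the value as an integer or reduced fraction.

8

Minimum ratio for x: (8/5)/(6/5) = 4/3.
z changes by −(z-row coeff of x)·ratio = −(-18/5)·(4/3) = 24/5.
New z = 16/5 + (24/5) = 8.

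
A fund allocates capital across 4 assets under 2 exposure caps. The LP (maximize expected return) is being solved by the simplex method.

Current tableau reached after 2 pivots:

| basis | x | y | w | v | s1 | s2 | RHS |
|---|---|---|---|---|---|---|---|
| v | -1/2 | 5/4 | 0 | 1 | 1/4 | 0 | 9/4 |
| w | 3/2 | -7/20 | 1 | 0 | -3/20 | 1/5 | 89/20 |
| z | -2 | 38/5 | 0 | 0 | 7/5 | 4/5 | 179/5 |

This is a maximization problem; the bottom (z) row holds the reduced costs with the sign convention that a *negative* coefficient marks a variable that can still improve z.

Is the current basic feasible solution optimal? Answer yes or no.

no

Column x has objective-row coefficient -2, which is negative; an improving pivot exists, so not yet optimal.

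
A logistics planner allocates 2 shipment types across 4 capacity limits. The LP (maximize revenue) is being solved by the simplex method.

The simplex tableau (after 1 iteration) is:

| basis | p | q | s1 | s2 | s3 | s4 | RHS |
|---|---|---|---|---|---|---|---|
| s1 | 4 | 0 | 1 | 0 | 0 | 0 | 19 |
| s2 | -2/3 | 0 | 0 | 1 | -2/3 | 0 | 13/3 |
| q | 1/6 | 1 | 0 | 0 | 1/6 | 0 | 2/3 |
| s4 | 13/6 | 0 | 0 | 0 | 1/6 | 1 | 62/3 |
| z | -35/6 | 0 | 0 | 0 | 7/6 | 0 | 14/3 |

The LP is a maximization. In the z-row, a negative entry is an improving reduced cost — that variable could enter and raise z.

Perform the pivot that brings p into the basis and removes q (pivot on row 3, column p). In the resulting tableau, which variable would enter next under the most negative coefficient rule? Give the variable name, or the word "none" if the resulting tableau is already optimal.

none

Pivot element 1/6. New z-row = old z-row − (-35/6)·(row 3/(1/6)).
Updated z-row coefficients: p: 0, q: 35, s1: 0, s2: 0, s3: 7, s4: 0.
No coefficient is strictly negative; the tableau after this pivot is optimal.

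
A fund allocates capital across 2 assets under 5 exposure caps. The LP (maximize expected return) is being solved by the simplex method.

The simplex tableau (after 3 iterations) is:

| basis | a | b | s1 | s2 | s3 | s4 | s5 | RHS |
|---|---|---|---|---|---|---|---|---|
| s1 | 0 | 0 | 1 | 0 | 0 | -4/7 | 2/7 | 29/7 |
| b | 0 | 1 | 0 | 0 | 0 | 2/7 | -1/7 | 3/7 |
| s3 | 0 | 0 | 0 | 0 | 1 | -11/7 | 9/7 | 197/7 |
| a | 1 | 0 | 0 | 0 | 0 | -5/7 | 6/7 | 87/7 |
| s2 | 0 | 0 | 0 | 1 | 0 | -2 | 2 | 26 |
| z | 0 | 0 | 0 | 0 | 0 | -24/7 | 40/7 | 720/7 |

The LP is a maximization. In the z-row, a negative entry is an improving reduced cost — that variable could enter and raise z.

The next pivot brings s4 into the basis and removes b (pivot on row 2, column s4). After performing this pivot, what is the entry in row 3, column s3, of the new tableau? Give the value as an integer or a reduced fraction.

Pivot element is row 2, column s4: 2/7.
Normalize row 2: new (row 2, s3) = 0/(2/7) = 0.
row 3 ← row 3 − (-11/7)·(new row 2): 1 − (-11/7)·0 = 1.

1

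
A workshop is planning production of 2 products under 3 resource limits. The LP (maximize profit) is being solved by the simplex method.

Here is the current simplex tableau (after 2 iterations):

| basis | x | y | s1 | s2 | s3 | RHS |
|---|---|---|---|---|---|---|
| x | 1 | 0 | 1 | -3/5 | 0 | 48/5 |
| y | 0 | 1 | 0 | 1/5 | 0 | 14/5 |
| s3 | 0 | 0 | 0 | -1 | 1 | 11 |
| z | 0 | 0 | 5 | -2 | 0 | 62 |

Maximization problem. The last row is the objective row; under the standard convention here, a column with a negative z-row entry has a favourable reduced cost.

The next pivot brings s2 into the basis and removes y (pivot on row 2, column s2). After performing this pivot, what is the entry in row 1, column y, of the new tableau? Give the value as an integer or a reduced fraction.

3

Pivot element is row 2, column s2: 1/5.
Normalize row 2: new (row 2, y) = 1/(1/5) = 5.
row 1 ← row 1 − (-3/5)·(new row 2): 0 − (-3/5)·5 = 3.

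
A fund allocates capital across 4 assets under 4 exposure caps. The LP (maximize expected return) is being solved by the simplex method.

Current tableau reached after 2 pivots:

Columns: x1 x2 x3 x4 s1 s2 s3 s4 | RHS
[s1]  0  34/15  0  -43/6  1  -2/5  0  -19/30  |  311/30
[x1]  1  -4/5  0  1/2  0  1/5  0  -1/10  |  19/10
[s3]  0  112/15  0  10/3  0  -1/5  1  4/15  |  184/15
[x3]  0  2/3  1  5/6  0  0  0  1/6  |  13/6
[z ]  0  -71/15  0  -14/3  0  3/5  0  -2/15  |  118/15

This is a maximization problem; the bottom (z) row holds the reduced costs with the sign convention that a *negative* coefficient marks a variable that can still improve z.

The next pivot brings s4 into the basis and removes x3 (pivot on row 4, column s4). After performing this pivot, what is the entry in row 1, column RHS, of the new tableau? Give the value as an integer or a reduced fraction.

Pivot element is row 4, column s4: 1/6.
Normalize row 4: new (row 4, RHS) = (13/6)/(1/6) = 13.
row 1 ← row 1 − (-19/30)·(new row 4): 311/30 − (-19/30)·13 = 93/5.

93/5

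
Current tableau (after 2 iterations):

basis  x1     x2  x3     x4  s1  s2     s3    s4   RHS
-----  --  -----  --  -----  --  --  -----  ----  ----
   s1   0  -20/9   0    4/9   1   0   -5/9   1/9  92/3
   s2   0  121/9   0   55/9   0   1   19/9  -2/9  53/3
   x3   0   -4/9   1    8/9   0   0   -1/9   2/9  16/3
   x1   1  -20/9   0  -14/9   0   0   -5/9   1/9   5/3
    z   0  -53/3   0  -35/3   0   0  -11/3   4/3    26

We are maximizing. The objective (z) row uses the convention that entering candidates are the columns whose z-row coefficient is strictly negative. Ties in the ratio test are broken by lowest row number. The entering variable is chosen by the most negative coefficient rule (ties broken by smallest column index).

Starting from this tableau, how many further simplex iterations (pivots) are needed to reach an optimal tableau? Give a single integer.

2

pivot: x2 in, s2 out → z = 5955/121
pivot: x4 in, x2 out → z = 657/11
No improving column remains; optimal.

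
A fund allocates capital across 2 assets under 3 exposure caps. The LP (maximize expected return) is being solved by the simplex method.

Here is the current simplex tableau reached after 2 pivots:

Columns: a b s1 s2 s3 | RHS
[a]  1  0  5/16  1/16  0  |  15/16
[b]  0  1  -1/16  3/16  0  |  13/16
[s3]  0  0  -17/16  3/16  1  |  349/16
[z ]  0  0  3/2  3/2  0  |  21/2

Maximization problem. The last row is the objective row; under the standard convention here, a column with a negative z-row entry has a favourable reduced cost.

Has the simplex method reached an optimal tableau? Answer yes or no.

yes

No objective-row coefficient is strictly negative, so no entering variable exists; the tableau is optimal.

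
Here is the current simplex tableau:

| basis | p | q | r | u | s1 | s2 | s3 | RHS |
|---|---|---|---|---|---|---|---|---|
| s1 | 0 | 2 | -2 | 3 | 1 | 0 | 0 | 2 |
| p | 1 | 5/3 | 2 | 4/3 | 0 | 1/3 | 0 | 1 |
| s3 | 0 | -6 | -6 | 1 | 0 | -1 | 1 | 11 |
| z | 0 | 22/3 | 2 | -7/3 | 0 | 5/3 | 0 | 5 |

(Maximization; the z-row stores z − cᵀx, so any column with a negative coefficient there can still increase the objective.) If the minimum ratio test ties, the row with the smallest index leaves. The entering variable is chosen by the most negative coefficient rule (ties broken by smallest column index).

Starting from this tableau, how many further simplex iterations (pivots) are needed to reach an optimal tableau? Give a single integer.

1

pivot: u in, s1 out → z = 59/9
No improving column remains; optimal.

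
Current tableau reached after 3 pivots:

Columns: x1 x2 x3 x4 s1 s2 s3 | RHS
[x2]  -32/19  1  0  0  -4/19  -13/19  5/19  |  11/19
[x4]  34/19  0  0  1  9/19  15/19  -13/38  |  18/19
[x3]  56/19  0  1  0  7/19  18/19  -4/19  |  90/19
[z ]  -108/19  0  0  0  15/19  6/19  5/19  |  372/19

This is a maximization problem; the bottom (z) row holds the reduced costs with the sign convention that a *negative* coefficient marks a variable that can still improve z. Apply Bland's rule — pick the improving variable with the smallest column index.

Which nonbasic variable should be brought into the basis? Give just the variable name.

Objective-row coefficients: x1: -108/19, x2: 0, x3: 0, x4: 0, s1: 15/19, s2: 6/19, s3: 5/19.
Improving columns: x1. Bland's rule picks the smallest column index → x1.

x1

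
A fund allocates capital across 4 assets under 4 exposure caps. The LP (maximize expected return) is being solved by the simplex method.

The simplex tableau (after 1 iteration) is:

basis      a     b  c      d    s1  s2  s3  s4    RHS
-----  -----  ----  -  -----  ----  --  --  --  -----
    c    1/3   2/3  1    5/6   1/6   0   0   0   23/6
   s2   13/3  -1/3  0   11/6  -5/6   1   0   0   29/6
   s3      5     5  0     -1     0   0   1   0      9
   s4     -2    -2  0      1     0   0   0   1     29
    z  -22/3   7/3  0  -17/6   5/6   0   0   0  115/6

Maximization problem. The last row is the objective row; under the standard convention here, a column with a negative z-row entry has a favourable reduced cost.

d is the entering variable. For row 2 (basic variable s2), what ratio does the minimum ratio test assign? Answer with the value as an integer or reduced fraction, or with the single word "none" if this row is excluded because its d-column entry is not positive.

29/11

Ratio = RHS / (d entry) = (29/6) / (11/6) = 29/11.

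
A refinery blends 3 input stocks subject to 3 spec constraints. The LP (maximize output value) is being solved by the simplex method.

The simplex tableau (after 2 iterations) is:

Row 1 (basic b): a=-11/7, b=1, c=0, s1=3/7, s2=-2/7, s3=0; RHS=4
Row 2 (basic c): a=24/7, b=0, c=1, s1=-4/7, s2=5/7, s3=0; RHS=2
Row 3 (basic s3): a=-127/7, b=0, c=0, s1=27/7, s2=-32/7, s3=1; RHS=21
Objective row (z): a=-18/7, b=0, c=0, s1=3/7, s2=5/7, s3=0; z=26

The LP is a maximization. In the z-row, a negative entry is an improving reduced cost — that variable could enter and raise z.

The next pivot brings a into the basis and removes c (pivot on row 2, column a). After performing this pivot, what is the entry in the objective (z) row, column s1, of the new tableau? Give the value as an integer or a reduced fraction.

0

Pivot element is row 2, column a: 24/7.
Normalize row 2: new (row 2, s1) = (-4/7)/(24/7) = -1/6.
z-row ← z-row − (-18/7)·(new row 2): 3/7 − (-18/7)·(-1/6) = 0.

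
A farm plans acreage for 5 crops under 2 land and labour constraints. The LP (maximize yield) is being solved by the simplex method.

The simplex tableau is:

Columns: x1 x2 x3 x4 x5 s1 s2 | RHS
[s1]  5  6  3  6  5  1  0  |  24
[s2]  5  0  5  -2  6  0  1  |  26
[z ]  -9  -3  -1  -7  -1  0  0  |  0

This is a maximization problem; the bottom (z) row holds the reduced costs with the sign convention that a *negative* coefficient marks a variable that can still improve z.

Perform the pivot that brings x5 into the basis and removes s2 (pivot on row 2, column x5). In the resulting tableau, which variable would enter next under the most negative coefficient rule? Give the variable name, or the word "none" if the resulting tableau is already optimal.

Pivot element 6. New z-row = old z-row − (-1)·(row 2/6).
Updated z-row coefficients: x1: -49/6, x2: -3, x3: -1/6, x4: -22/3, x5: 0, s1: 0, s2: 1/6.
The most negative is -49/6 in column x1, so x1 would enter next.

x1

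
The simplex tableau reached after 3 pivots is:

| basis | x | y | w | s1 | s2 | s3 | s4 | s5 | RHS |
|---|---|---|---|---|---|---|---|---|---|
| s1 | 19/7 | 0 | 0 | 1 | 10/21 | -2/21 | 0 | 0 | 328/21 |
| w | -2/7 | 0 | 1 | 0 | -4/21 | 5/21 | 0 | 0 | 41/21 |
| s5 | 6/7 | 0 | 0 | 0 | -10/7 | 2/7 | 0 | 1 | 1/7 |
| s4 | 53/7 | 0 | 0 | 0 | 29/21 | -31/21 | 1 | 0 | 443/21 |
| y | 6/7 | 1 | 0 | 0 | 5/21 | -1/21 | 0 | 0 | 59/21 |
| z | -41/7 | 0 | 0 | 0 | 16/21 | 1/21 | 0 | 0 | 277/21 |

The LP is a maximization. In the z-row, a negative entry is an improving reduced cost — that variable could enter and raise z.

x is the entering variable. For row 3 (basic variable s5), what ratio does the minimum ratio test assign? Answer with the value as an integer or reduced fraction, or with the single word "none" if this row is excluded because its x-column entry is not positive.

Ratio = RHS / (x entry) = (1/7) / (6/7) = 1/6.

1/6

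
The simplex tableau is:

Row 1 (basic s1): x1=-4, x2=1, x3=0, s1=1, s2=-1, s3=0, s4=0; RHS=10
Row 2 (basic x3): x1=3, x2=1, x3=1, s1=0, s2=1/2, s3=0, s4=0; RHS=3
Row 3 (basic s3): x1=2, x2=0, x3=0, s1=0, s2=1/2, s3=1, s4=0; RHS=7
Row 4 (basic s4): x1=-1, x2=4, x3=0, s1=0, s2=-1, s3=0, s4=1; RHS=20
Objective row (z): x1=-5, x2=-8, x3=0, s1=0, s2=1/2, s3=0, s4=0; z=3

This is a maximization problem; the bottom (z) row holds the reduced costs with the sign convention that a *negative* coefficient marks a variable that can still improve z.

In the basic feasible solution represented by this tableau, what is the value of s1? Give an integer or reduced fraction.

s1 is basic (row 1); its value is the RHS of that row: 10.

10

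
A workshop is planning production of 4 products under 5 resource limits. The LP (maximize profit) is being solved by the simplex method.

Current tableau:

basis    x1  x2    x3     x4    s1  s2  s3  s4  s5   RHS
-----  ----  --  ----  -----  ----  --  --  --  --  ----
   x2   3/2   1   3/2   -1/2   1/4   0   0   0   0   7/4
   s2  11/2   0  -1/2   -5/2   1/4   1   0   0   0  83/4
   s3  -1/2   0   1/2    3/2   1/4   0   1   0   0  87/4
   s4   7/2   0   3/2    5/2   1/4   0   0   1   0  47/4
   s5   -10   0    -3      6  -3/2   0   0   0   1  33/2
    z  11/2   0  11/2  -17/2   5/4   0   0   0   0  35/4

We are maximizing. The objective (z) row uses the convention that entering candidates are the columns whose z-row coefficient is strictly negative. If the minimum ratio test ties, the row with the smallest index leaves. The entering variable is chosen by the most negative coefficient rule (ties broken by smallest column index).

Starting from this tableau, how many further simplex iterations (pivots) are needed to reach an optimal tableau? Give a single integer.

pivot: x4 in, s5 out → z = 257/8
pivot: x1 in, s4 out → z = 6925/184
No improving column remains; optimal.

2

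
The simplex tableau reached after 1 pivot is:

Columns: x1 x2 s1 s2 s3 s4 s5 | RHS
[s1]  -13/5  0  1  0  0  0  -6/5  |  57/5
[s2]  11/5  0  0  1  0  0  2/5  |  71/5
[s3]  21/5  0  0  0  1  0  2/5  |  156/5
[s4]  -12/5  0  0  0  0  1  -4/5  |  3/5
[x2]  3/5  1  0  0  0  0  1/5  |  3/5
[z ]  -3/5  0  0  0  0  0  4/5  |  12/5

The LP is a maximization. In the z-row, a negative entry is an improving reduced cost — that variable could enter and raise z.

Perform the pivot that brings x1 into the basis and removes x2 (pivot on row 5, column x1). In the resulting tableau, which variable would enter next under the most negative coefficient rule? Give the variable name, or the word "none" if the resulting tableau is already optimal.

Pivot element 3/5. New z-row = old z-row − (-3/5)·(row 5/(3/5)).
Updated z-row coefficients: x1: 0, x2: 1, s1: 0, s2: 0, s3: 0, s4: 0, s5: 1.
No coefficient is strictly negative; the tableau after this pivot is optimal.

none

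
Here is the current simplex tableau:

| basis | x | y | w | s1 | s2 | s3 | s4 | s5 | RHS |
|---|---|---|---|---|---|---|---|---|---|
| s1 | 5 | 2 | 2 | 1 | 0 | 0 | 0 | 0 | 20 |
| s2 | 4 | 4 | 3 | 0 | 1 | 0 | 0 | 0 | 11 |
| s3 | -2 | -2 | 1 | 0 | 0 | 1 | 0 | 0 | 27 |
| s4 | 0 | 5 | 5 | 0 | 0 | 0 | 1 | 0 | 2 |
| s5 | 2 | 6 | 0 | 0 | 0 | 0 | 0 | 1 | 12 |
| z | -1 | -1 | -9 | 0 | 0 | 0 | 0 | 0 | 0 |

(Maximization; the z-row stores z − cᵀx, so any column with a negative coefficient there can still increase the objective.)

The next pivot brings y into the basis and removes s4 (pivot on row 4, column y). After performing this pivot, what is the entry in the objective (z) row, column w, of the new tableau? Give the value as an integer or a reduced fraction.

-8

Pivot element is row 4, column y: 5.
Normalize row 4: new (row 4, w) = 5/5 = 1.
z-row ← z-row − (-1)·(new row 4): -9 − (-1)·1 = -8.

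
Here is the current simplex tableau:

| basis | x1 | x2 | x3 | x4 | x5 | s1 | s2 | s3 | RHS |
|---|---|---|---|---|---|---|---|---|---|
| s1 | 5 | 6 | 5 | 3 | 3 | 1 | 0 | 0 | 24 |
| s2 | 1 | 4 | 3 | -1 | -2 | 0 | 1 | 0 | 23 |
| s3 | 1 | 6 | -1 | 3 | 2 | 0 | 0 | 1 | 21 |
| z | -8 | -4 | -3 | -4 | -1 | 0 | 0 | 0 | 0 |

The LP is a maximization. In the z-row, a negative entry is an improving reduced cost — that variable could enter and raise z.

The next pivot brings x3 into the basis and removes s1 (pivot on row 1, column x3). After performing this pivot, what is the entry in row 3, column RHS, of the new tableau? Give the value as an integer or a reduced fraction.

Pivot element is row 1, column x3: 5.
Normalize row 1: new (row 1, RHS) = 24/5 = 24/5.
row 3 ← row 3 − (-1)·(new row 1): 21 − (-1)·(24/5) = 129/5.

129/5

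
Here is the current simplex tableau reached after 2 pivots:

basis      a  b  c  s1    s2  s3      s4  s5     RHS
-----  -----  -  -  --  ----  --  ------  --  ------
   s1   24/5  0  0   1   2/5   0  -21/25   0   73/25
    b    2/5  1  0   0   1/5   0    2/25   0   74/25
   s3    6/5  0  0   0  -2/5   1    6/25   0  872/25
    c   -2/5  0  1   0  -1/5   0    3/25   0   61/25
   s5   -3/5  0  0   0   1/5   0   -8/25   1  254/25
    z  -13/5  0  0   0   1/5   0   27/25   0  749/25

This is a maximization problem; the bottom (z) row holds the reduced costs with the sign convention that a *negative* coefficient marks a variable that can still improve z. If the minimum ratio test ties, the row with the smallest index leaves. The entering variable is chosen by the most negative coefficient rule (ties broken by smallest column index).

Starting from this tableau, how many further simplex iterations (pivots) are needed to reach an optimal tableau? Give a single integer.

1

pivot: a in, s1 out → z = 757/24
No improving column remains; optimal.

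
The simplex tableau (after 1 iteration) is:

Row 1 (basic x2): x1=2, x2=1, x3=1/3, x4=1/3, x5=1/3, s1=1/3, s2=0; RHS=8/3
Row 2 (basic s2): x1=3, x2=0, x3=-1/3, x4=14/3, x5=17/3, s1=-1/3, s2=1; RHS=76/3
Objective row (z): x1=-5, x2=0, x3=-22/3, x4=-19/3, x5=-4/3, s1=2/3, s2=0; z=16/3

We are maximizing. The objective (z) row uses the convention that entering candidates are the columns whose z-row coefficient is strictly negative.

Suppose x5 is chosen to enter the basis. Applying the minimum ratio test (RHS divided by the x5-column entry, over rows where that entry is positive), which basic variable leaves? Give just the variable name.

Ratios: row 1 (x2): (8/3)/(1/3) = 8; row 2 (s2): (76/3)/(17/3) = 76/17.
Minimum ratio 76/17 is in the s2 row, so s2 leaves.

s2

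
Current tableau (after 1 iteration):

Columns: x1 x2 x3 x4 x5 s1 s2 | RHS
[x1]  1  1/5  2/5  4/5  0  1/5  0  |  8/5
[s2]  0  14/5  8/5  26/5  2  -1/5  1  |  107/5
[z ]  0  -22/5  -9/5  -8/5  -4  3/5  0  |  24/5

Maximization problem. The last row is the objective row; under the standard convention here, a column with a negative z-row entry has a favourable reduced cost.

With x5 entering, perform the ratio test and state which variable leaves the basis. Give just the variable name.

s2

Ratios: row 1 (x1): entry 0 ≤ 0, skip; row 2 (s2): (107/5)/2 = 107/10.
Minimum ratio 107/10 is in the s2 row, so s2 leaves.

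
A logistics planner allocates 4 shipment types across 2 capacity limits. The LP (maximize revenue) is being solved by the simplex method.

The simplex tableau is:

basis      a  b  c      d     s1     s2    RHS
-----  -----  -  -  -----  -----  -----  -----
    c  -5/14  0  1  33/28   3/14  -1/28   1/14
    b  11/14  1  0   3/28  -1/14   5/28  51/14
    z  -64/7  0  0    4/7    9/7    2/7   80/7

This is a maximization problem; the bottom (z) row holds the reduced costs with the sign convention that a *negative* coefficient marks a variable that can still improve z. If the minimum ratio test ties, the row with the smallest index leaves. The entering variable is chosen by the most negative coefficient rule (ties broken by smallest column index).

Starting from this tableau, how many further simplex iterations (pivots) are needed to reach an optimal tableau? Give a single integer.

1

pivot: a in, b out → z = 592/11
No improving column remains; optimal.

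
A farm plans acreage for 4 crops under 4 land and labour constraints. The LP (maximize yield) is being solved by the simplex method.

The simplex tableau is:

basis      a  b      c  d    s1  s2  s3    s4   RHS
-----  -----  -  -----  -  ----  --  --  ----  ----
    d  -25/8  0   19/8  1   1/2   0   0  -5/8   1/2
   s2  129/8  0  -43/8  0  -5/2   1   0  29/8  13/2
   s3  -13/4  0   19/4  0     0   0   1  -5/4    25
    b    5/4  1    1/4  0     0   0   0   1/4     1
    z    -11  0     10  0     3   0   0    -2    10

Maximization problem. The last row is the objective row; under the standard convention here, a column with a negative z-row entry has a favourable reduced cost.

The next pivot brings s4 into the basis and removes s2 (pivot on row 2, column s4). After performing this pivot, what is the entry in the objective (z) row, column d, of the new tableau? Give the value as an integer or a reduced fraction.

0

Pivot element is row 2, column s4: 29/8.
Normalize row 2: new (row 2, d) = 0/(29/8) = 0.
z-row ← z-row − (-2)·(new row 2): 0 − (-2)·0 = 0.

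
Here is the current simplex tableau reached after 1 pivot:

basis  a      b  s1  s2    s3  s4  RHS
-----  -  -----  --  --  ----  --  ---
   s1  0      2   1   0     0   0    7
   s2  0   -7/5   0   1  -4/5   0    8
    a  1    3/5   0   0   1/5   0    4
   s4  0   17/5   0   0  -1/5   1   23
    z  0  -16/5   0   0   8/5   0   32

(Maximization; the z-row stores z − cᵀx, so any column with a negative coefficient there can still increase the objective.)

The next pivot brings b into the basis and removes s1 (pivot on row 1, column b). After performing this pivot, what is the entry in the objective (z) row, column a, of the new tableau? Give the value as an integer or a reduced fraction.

0

Pivot element is row 1, column b: 2.
Normalize row 1: new (row 1, a) = 0/2 = 0.
z-row ← z-row − (-16/5)·(new row 1): 0 − (-16/5)·0 = 0.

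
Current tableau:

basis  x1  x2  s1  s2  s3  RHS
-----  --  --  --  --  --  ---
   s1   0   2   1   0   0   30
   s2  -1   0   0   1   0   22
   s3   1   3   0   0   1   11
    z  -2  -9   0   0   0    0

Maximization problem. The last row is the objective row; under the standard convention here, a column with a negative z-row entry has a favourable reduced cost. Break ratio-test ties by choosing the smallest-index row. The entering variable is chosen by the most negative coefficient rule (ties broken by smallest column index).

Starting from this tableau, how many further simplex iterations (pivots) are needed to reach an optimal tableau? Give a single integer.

1

pivot: x2 in, s3 out → z = 33
No improving column remains; optimal.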